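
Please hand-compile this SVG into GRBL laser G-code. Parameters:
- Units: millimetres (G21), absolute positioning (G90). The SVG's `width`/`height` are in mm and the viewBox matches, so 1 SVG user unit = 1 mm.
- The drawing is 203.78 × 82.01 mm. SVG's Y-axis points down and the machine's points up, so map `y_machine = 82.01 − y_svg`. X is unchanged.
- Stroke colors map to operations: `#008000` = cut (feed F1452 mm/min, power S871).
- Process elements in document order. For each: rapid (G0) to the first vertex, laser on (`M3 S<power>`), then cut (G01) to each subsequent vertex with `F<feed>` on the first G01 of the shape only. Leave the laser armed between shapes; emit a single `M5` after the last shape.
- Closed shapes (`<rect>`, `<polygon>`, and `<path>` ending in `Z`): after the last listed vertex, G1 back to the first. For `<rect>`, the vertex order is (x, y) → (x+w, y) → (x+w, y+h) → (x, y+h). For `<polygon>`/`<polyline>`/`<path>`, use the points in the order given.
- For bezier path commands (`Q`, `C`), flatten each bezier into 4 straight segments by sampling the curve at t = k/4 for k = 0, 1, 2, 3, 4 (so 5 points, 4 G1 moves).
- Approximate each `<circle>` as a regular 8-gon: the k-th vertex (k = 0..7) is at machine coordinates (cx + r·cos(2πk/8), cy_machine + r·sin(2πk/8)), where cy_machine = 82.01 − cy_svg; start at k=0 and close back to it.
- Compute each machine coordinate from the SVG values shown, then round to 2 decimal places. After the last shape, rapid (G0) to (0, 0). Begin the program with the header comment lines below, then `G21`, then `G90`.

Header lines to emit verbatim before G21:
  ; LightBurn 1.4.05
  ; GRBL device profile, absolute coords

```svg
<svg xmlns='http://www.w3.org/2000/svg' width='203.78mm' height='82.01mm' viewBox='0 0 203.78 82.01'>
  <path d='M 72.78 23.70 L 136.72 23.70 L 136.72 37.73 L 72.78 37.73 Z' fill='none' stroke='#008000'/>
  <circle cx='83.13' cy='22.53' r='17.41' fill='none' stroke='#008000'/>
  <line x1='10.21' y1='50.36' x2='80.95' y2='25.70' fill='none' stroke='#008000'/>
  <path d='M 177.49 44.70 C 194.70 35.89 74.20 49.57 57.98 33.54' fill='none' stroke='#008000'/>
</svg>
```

Since the viewBox matches the mm dimensions, user units are millimetres directly. The only transform is the Y-flip y_m = 82.01 − y_svg.

Shape 1 is a rectangle drawn with `<path>`. Its stroke #008000 means cut at S871, F1452. After flipping Y the toolpath is (72.78,58.31) → (136.72,58.31) → (136.72,44.28) → (72.78,44.28) → (72.78,58.31), returning to the start.

Shape 2 is a circle drawn with `<circle>`. Its stroke #008000 means cut at S871, F1452. After flipping Y the toolpath is (100.54,59.48) → (95.44,71.79) → (83.13,76.89) → (70.82,71.79) → (65.72,59.48) → (70.82,47.17) → (83.13,42.07) → (95.44,47.17) → (100.54,59.48), returning to the start.

Shape 3 is a line segment drawn with `<line>`. Its stroke #008000 means cut at S871, F1452. After flipping Y the toolpath is (10.21,31.65) → (80.95,56.31).

Shape 4 is a cubic bezier drawn with `<path>`. Its stroke #008000 means cut at S871, F1452. After flipping Y the toolpath is (177.49,37.31) → (168.36,40.52) → (130.27,40.18) → (85.92,41.20) → (57.98,48.47).

; LightBurn 1.4.05
; GRBL device profile, absolute coords
G21
G90
G0 X72.78 Y58.31
M3 S871
G01 X136.72 Y58.31 F1452
G01 X136.72 Y44.28
G01 X72.78 Y44.28
G01 X72.78 Y58.31
G0 X100.54 Y59.48
M3 S871
G01 X95.44 Y71.79 F1452
G01 X83.13 Y76.89
G01 X70.82 Y71.79
G01 X65.72 Y59.48
G01 X70.82 Y47.17
G01 X83.13 Y42.07
G01 X95.44 Y47.17
G01 X100.54 Y59.48
G0 X10.21 Y31.65
M3 S871
G01 X80.95 Y56.31 F1452
G0 X177.49 Y37.31
M3 S871
G01 X168.36 Y40.52 F1452
G01 X130.27 Y40.18
G01 X85.92 Y41.20
G01 X57.98 Y48.47
M5
G0 X0.00 Y0.00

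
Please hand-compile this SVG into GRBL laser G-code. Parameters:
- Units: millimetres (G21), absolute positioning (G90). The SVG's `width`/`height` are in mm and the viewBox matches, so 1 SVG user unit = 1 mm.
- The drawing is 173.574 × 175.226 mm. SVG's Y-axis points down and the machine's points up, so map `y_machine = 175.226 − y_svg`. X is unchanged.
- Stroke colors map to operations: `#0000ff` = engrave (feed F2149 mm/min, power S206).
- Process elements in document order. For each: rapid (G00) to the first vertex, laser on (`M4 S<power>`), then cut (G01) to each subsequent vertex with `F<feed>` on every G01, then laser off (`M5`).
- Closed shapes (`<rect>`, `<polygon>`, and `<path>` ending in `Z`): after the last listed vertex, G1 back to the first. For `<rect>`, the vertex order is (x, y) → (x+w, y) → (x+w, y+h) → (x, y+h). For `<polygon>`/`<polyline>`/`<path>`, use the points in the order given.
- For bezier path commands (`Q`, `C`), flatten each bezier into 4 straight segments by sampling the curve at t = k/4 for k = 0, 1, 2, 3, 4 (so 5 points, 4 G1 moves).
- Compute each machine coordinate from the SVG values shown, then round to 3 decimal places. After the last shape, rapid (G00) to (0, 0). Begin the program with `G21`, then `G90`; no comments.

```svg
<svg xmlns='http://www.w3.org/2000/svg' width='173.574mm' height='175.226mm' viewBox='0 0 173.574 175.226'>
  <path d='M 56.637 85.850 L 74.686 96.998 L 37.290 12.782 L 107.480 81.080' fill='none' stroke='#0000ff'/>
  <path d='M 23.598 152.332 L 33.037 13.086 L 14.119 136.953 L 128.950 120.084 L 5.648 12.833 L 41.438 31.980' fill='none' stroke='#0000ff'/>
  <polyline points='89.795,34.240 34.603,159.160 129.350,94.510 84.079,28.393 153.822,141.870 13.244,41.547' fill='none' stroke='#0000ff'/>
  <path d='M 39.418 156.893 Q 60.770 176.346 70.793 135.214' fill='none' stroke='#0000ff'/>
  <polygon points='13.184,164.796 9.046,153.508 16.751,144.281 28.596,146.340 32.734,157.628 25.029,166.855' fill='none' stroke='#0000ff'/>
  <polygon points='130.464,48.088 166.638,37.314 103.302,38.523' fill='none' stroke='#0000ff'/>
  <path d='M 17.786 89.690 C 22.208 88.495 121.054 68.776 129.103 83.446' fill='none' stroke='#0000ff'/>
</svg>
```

viewBox `0 0 173.574 175.226` with mm width/height → 1 unit = 1 mm. Flip: y_m = 175.226 − y_svg.

**Shape 1** — `<path>` open polyline, stroke `#0000ff` → engrave (S206, F2149). Machine vertices: (56.637,89.376) → (74.686,78.228) → (37.290,162.444) → (107.480,94.146). Open path.

**Shape 2** — `<path>` open polyline, stroke `#0000ff` → engrave (S206, F2149). Machine vertices: (23.598,22.894) → (33.037,162.140) → (14.119,38.273) → (128.950,55.142) → (5.648,162.393) → (41.438,143.246). Open path.

**Shape 3** — `<polyline>` open polyline, stroke `#0000ff` → engrave (S206, F2149). Machine vertices: (89.795,140.986) → (34.603,16.066) → (129.350,80.716) → (84.079,146.833) → (153.822,33.356) → (13.244,133.679). Open path.

**Shape 4** — `<path>` quadratic bezier, stroke `#0000ff` → engrave (S206, F2149). Control points (SVG): P0=(39.418,156.893), P1=(60.770,176.346), P2=(70.793,135.214); sampled at t=k/4. Machine vertices: (39.418,18.333) → (49.386,12.393) → (57.938,14.026) → (65.073,23.233) → (70.793,40.012). Open path.

**Shape 5** — `<polygon>` regular polygon, stroke `#0000ff` → engrave (S206, F2149). Machine vertices: (13.184,10.430) → (9.046,21.718) → (16.751,30.945) → (28.596,28.886) → (32.734,17.598) → (25.029,8.371) → (13.184,10.430). Closed: final G1 returns to the first vertex.

**Shape 6** — `<polygon>` closed polygon, stroke `#0000ff` → engrave (S206, F2149). Machine vertices: (130.464,127.138) → (166.638,137.912) → (103.302,136.703) → (130.464,127.138). Closed: final G1 returns to the first vertex.

**Shape 7** — `<path>` cubic bezier, stroke `#0000ff` → engrave (S206, F2149). Control points (SVG): P0=(17.786,89.690), P1=(22.208,88.495), P2=(121.054,68.776), P3=(129.103,83.446); sampled at t=k/4. Machine vertices: (17.786,85.536) → (35.913,89.079) → (72.084,94.607) → (108.936,97.161) → (129.103,91.780). Open path.

G21
G90
G00 X56.637 Y89.376
M4 S206
G01 X74.686 Y78.228 F2149
G01 X37.290 Y162.444 F2149
G01 X107.480 Y94.146 F2149
M5
G00 X23.598 Y22.894
M4 S206
G01 X33.037 Y162.140 F2149
G01 X14.119 Y38.273 F2149
G01 X128.950 Y55.142 F2149
G01 X5.648 Y162.393 F2149
G01 X41.438 Y143.246 F2149
M5
G00 X89.795 Y140.986
M4 S206
G01 X34.603 Y16.066 F2149
G01 X129.350 Y80.716 F2149
G01 X84.079 Y146.833 F2149
G01 X153.822 Y33.356 F2149
G01 X13.244 Y133.679 F2149
M5
G00 X39.418 Y18.333
M4 S206
G01 X49.386 Y12.393 F2149
G01 X57.938 Y14.026 F2149
G01 X65.073 Y23.233 F2149
G01 X70.793 Y40.012 F2149
M5
G00 X13.184 Y10.430
M4 S206
G01 X9.046 Y21.718 F2149
G01 X16.751 Y30.945 F2149
G01 X28.596 Y28.886 F2149
G01 X32.734 Y17.598 F2149
G01 X25.029 Y8.371 F2149
G01 X13.184 Y10.430 F2149
M5
G00 X130.464 Y127.138
M4 S206
G01 X166.638 Y137.912 F2149
G01 X103.302 Y136.703 F2149
G01 X130.464 Y127.138 F2149
M5
G00 X17.786 Y85.536
M4 S206
G01 X35.913 Y89.079 F2149
G01 X72.084 Y94.607 F2149
G01 X108.936 Y97.161 F2149
G01 X129.103 Y91.780 F2149
M5
G00 X0.000 Y0.000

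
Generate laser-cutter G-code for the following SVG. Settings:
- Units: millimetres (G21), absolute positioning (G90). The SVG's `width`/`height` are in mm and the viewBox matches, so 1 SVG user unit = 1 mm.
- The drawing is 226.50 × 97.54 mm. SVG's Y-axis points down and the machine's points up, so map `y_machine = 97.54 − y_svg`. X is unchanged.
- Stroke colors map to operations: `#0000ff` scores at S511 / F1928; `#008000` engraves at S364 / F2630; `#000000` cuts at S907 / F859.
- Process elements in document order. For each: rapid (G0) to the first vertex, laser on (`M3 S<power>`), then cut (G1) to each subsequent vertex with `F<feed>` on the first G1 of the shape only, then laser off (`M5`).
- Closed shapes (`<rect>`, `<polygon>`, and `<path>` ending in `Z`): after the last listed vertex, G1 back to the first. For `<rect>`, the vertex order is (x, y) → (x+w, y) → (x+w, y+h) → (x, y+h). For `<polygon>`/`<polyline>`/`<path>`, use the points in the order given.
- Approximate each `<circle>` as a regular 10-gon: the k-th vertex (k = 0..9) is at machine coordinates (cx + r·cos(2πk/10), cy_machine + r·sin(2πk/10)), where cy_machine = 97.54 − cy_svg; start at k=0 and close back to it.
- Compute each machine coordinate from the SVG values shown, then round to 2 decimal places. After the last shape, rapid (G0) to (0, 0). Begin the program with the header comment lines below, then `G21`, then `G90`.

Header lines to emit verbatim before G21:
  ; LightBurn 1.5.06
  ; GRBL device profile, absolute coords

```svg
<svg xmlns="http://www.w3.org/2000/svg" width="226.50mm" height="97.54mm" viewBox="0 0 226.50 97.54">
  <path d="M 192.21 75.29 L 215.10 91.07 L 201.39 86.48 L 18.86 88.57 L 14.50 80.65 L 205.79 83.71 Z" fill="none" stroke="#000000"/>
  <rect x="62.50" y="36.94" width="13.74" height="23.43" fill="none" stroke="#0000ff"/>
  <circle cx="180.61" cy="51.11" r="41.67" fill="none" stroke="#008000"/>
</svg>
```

viewBox `0 0 226.50 97.54` with mm width/height → 1 unit = 1 mm. Flip: y_m = 97.54 − y_svg.

**Shape 1** — `<path>` closed polygon, stroke `#000000` → cut (S907, F859). Machine vertices: (192.21,22.25) → (215.10,6.47) → (201.39,11.06) → (18.86,8.97) → (14.50,16.89) → (205.79,13.83) → (192.21,22.25). Closed: final G1 returns to the first vertex.

**Shape 2** — `<rect>` rectangle, stroke `#0000ff` → score (S511, F1928). Machine vertices: (62.50,60.60) → (76.24,60.60) → (76.24,37.17) → (62.50,37.17) → (62.50,60.60). Closed: final G1 returns to the first vertex.

**Shape 3** — `<circle>` circle, stroke `#008000` → engrave (S364, F2630). Machine vertices: (222.28,46.43) → (214.32,70.92) → (193.49,86.06) → (167.73,86.06) → (146.90,70.92) → (138.94,46.43) → (146.90,21.94) → (167.73,6.80) → (193.49,6.80) → (214.32,21.94) → (222.28,46.43). Closed: final G1 returns to the first vertex.

; LightBurn 1.5.06
; GRBL device profile, absolute coords
G21
G90
G0 X192.21 Y22.25
M3 S907
G1 X215.10 Y6.47 F859
G1 X201.39 Y11.06
G1 X18.86 Y8.97
G1 X14.50 Y16.89
G1 X205.79 Y13.83
G1 X192.21 Y22.25
M5
G0 X62.50 Y60.60
M3 S511
G1 X76.24 Y60.60 F1928
G1 X76.24 Y37.17
G1 X62.50 Y37.17
G1 X62.50 Y60.60
M5
G0 X222.28 Y46.43
M3 S364
G1 X214.32 Y70.92 F2630
G1 X193.49 Y86.06
G1 X167.73 Y86.06
G1 X146.90 Y70.92
G1 X138.94 Y46.43
G1 X146.90 Y21.94
G1 X167.73 Y6.80
G1 X193.49 Y6.80
G1 X214.32 Y21.94
G1 X222.28 Y46.43
M5
G0 X0.00 Y0.00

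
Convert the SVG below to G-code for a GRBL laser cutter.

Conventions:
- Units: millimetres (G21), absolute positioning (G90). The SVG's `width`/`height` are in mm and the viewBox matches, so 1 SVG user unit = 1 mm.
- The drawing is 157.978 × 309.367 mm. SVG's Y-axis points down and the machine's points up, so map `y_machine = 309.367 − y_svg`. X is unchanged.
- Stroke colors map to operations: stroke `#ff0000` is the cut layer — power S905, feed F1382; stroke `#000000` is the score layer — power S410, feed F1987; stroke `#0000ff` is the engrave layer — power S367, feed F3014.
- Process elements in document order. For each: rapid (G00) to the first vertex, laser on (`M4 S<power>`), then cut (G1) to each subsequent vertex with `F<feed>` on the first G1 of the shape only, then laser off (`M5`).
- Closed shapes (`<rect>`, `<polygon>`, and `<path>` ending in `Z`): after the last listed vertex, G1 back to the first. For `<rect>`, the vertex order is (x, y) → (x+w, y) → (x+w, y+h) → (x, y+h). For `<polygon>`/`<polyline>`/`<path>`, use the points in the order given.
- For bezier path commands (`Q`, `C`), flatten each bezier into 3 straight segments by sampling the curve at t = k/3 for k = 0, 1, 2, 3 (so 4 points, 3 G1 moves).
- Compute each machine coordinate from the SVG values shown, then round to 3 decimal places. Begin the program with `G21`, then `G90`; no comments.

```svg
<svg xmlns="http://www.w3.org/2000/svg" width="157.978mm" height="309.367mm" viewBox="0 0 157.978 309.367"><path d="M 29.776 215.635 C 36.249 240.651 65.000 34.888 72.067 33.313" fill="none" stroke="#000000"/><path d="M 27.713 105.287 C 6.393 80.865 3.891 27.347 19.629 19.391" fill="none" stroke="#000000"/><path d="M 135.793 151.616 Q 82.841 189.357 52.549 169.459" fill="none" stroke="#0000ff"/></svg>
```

G21
G90
G00 X29.776 Y93.732
M4 S410
G1 X42.047 Y129.532 F1987
G1 X59.400 Y222.526
G1 X72.067 Y276.054
M5
G00 X27.713 Y204.080
M4 S410
G1 X12.644 Y235.436 F1987
G1 X9.992 Y269.598
G1 X19.629 Y289.976
M5
G00 X135.793 Y157.751
M4 S367
G1 X103.009 Y138.995 F3014
G1 X75.261 Y133.047
G1 X52.549 Y139.908
M5

1 u = 1 mm; y_m = 309.367 − y.

[1] `<path>` cubic bezier, #000000→score S410 F1987: (29.776,93.732) → (42.047,129.532) → (59.400,222.526) → (72.067,276.054)

[2] `<path>` cubic bezier, #000000→score S410 F1987: (27.713,204.080) → (12.644,235.436) → (9.992,269.598) → (19.629,289.976)

[3] `<path>` quadratic bezier, #0000ff→engrave S367 F3014: (135.793,157.751) → (103.009,138.995) → (75.261,133.047) → (52.549,139.908)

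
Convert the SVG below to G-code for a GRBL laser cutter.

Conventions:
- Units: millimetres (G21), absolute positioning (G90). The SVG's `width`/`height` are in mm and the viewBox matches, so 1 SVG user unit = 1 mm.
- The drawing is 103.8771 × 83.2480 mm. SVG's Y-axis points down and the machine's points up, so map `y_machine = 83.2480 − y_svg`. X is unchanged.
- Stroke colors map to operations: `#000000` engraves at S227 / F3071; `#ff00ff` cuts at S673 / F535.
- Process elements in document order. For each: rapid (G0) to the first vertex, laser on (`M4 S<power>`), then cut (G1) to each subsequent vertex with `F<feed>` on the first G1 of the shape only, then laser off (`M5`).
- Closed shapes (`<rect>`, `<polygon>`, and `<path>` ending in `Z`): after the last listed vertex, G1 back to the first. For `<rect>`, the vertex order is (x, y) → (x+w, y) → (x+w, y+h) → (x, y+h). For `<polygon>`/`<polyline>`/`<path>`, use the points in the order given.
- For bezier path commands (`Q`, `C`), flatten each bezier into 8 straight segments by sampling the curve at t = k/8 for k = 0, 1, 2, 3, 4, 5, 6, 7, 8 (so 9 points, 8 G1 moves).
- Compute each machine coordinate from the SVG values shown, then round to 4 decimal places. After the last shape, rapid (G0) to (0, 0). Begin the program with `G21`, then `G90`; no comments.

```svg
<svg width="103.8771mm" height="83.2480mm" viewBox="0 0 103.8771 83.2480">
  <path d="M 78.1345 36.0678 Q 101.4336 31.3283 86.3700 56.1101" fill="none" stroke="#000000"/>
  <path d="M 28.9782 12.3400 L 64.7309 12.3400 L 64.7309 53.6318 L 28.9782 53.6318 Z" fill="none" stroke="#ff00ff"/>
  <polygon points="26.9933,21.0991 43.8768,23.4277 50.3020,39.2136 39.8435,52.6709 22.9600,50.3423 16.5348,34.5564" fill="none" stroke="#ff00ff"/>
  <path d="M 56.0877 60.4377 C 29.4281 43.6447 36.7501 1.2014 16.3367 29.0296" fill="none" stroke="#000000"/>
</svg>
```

G21
G90
G0 X78.1345 Y47.1802
M4 S227
G1 X83.3599 Y47.9038 F3071
G1 X87.3864 Y47.7049
G1 X90.2141 Y46.5834
G1 X91.8429 Y44.5394
G1 X92.2729 Y41.5728
G1 X91.5041 Y37.6837
G1 X89.5365 Y32.8721
G1 X86.3700 Y27.1379
M5
G0 X28.9782 Y70.9080
M4 S673
G1 X64.7309 Y70.9080 F535
G1 X64.7309 Y29.6162
G1 X28.9782 Y29.6162
G1 X28.9782 Y70.9080
M5
G0 X26.9933 Y62.1489
M4 S673
G1 X43.8768 Y59.8203 F535
G1 X50.3020 Y44.0344
G1 X39.8435 Y30.5771
G1 X22.9600 Y32.9057
G1 X16.5348 Y48.6916
G1 X26.9933 Y62.1489
M5
G0 X56.0877 Y22.8103
M4 S227
G1 X47.5627 Y30.1227 F3071
G1 X41.5002 Y38.7157
G1 X37.1770 Y47.4653
G1 X33.8699 Y55.2473
G1 X30.8555 Y60.9377
G1 X27.4107 Y63.4124
G1 X22.8122 Y61.5473
G1 X16.3367 Y54.2184
M5
G0 X0.0000 Y0.0000

viewBox `0 0 103.8771 83.2480` with mm width/height → 1 unit = 1 mm. Flip: y_m = 83.2480 − y_svg.

**Shape 1** — `<path>` quadratic bezier, stroke `#000000` → engrave (S227, F3071). Control points (SVG): P0=(78.1345,36.0678), P1=(101.4336,31.3283), P2=(86.3700,56.1101); sampled at t=k/8. Machine vertices: (78.1345,47.1802) → (83.3599,47.9038) → (87.3864,47.7049) → (90.2141,46.5834) → (91.8429,44.5394) → (92.2729,41.5728) → (91.5041,37.6837) → (89.5365,32.8721) → (86.3700,27.1379). Open path.

**Shape 2** — `<path>` rectangle, stroke `#ff00ff` → cut (S673, F535). Machine vertices: (28.9782,70.9080) → (64.7309,70.9080) → (64.7309,29.6162) → (28.9782,29.6162) → (28.9782,70.9080). Closed: final G1 returns to the first vertex.

**Shape 3** — `<polygon>` regular polygon, stroke `#ff00ff` → cut (S673, F535). Machine vertices: (26.9933,62.1489) → (43.8768,59.8203) → (50.3020,44.0344) → (39.8435,30.5771) → (22.9600,32.9057) → (16.5348,48.6916) → (26.9933,62.1489). Closed: final G1 returns to the first vertex.

**Shape 4** — `<path>` cubic bezier, stroke `#000000` → engrave (S227, F3071). Control points (SVG): P0=(56.0877,60.4377), P1=(29.4281,43.6447), P2=(36.7501,1.2014), P3=(16.3367,29.0296); sampled at t=k/8. Machine vertices: (56.0877,22.8103) → (47.5627,30.1227) → (41.5002,38.7157) → (37.1770,47.4653) → (33.8699,55.2473) → (30.8555,60.9377) → (27.4107,63.4124) → (22.8122,61.5473) → (16.3367,54.2184). Open path.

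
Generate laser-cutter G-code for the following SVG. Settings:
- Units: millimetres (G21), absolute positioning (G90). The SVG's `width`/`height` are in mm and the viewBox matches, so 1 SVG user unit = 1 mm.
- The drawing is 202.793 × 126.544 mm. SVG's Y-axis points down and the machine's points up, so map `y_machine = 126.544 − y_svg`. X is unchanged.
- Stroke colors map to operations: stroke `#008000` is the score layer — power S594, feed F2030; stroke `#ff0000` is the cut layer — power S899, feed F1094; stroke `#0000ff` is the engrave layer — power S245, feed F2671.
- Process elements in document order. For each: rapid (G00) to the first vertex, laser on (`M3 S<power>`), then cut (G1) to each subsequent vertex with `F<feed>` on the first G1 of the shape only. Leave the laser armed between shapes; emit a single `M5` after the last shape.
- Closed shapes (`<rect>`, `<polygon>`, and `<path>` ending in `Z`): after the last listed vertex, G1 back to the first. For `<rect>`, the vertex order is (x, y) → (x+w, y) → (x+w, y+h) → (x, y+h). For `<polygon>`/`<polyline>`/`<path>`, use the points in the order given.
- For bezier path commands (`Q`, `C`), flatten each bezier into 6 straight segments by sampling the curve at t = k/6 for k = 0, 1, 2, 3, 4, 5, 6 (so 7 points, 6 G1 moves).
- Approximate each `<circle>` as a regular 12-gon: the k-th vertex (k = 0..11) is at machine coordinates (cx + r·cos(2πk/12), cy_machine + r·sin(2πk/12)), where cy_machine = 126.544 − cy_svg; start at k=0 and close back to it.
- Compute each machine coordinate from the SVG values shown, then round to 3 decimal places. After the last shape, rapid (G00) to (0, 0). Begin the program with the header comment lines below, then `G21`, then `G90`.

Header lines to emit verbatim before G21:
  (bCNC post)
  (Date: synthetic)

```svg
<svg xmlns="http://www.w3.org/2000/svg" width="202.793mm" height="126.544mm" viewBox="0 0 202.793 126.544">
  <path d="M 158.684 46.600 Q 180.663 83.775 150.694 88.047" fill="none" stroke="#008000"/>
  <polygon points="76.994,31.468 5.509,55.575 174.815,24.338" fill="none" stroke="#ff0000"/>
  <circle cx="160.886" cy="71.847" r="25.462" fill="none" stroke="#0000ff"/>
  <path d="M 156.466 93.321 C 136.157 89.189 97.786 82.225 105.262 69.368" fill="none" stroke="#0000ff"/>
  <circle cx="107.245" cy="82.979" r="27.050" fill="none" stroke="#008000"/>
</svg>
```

Since the viewBox matches the mm dimensions, user units are millimetres directly. The only transform is the Y-flip y_m = 126.544 − y_svg.

Shape 1 is a quadratic bezier drawn with `<path>`. Its stroke #008000 means score at S594, F2030. After flipping Y the toolpath is (158.684,79.944) → (164.567,68.466) → (167.565,58.817) → (167.676,50.995) → (164.901,45.001) → (159.241,40.835) → (150.694,38.497).

Shape 2 is a closed polygon drawn with `<polygon>`. Its stroke #ff0000 means cut at S899, F1094. After flipping Y the toolpath is (76.994,95.076) → (5.509,70.969) → (174.815,102.206) → (76.994,95.076), returning to the start.

Shape 3 is a circle drawn with `<circle>`. Its stroke #0000ff means engrave at S245, F2671. After flipping Y the toolpath is (186.348,54.697) → (182.937,67.428) → (173.617,76.748) → (160.886,80.159) → (148.155,76.748) → (138.835,67.428) → (135.424,54.697) → (138.835,41.966) → (148.155,32.646) → (160.886,29.235) → (173.617,32.646) → (182.937,41.966) → (186.348,54.697), returning to the start.

Shape 4 is a cubic bezier drawn with `<path>`. Its stroke #0000ff means engrave at S245, F2671. After flipping Y the toolpath is (156.466,33.223) → (145.102,35.539) → (132.503,38.412) → (120.445,41.928) → (110.701,46.170) → (105.049,51.224) → (105.262,57.176).

Shape 5 is a circle drawn with `<circle>`. Its stroke #008000 means score at S594, F2030. After flipping Y the toolpath is (134.295,43.565) → (130.671,57.090) → (120.770,66.991) → (107.245,70.615) → (93.720,66.991) → (83.819,57.090) → (80.195,43.565) → (83.819,30.040) → (93.720,20.139) → (107.245,16.515) → (120.770,20.139) → (130.671,30.040) → (134.295,43.565), returning to the start.

(bCNC post)
(Date: synthetic)
G21
G90
G00 X158.684 Y79.944
M3 S594
G1 X164.567 Y68.466 F2030
G1 X167.565 Y58.817
G1 X167.676 Y50.995
G1 X164.901 Y45.001
G1 X159.241 Y40.835
G1 X150.694 Y38.497
G00 X76.994 Y95.076
M3 S899
G1 X5.509 Y70.969 F1094
G1 X174.815 Y102.206
G1 X76.994 Y95.076
G00 X186.348 Y54.697
M3 S245
G1 X182.937 Y67.428 F2671
G1 X173.617 Y76.748
G1 X160.886 Y80.159
G1 X148.155 Y76.748
G1 X138.835 Y67.428
G1 X135.424 Y54.697
G1 X138.835 Y41.966
G1 X148.155 Y32.646
G1 X160.886 Y29.235
G1 X173.617 Y32.646
G1 X182.937 Y41.966
G1 X186.348 Y54.697
G00 X156.466 Y33.223
M3 S245
G1 X145.102 Y35.539 F2671
G1 X132.503 Y38.412
G1 X120.445 Y41.928
G1 X110.701 Y46.170
G1 X105.049 Y51.224
G1 X105.262 Y57.176
G00 X134.295 Y43.565
M3 S594
G1 X130.671 Y57.090 F2030
G1 X120.770 Y66.991
G1 X107.245 Y70.615
G1 X93.720 Y66.991
G1 X83.819 Y57.090
G1 X80.195 Y43.565
G1 X83.819 Y30.040
G1 X93.720 Y20.139
G1 X107.245 Y16.515
G1 X120.770 Y20.139
G1 X130.671 Y30.040
G1 X134.295 Y43.565
M5
G00 X0.000 Y0.000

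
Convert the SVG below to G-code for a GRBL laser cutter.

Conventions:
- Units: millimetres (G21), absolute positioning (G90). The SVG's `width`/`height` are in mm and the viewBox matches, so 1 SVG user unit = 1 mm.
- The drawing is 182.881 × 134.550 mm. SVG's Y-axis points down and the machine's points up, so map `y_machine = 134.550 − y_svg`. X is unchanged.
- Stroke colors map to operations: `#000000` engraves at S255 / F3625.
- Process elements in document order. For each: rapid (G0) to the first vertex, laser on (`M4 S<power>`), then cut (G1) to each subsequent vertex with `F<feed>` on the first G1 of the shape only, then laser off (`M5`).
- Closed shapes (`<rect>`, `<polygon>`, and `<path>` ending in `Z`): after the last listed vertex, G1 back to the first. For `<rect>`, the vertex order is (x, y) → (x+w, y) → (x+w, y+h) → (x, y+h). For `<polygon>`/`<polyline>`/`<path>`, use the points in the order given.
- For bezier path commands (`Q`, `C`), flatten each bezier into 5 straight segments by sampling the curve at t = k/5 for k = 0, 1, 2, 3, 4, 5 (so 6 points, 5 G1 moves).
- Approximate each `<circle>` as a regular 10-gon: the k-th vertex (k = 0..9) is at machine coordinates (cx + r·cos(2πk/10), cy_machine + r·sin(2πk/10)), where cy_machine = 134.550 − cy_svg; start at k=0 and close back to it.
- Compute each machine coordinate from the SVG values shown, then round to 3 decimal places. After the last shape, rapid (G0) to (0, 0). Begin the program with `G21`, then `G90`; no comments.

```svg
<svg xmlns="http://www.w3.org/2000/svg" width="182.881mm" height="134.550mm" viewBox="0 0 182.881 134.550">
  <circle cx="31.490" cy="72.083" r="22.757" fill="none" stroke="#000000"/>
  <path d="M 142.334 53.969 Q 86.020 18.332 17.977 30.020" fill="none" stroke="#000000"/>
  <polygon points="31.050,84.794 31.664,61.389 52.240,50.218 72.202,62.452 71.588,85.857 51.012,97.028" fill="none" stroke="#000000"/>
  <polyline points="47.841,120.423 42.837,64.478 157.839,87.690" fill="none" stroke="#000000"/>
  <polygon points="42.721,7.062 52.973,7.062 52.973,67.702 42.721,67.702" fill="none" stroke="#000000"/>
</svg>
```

G21
G90
G0 X54.247 Y62.467
M4 S255
G1 X49.901 Y75.843 F3625
G1 X38.522 Y84.110
G1 X24.458 Y84.110
G1 X13.079 Y75.843
G1 X8.733 Y62.467
G1 X13.079 Y49.091
G1 X24.458 Y40.824
G1 X38.522 Y40.824
G1 X49.901 Y49.091
G1 X54.247 Y62.467
M5
G0 X142.334 Y80.581
M4 S255
G1 X119.339 Y92.943 F3625
G1 X95.406 Y101.519
G1 X70.535 Y106.308
G1 X44.725 Y107.312
G1 X17.977 Y104.530
M5
G0 X31.050 Y49.756
M4 S255
G1 X31.664 Y73.161 F3625
G1 X52.240 Y84.332
G1 X72.202 Y72.098
G1 X71.588 Y48.693
G1 X51.012 Y37.522
G1 X31.050 Y49.756
M5
G0 X47.841 Y14.127
M4 S255
G1 X42.837 Y70.072 F3625
G1 X157.839 Y46.860
M5
G0 X42.721 Y127.488
M4 S255
G1 X52.973 Y127.488 F3625
G1 X52.973 Y66.848
G1 X42.721 Y66.848
G1 X42.721 Y127.488
M5
G0 X0.000 Y0.000

Since the viewBox matches the mm dimensions, user units are millimetres directly. The only transform is the Y-flip y_m = 134.550 − y_svg.

Shape 1 is a circle drawn with `<circle>`. Its stroke #000000 means engrave at S255, F3625. After flipping Y the toolpath is (54.247,62.467) → (49.901,75.843) → (38.522,84.110) → (24.458,84.110) → (13.079,75.843) → (8.733,62.467) → (13.079,49.091) → (24.458,40.824) → (38.522,40.824) → (49.901,49.091) → (54.247,62.467), returning to the start.

Shape 2 is a quadratic bezier drawn with `<path>`. Its stroke #000000 means engrave at S255, F3625. After flipping Y the toolpath is (142.334,80.581) → (119.339,92.943) → (95.406,101.519) → (70.535,106.308) → (44.725,107.312) → (17.977,104.530).

Shape 3 is a regular polygon drawn with `<polygon>`. Its stroke #000000 means engrave at S255, F3625. After flipping Y the toolpath is (31.050,49.756) → (31.664,73.161) → (52.240,84.332) → (72.202,72.098) → (71.588,48.693) → (51.012,37.522) → (31.050,49.756), returning to the start.

Shape 4 is a open polyline drawn with `<polyline>`. Its stroke #000000 means engrave at S255, F3625. After flipping Y the toolpath is (47.841,14.127) → (42.837,70.072) → (157.839,46.860).

Shape 5 is a rectangle drawn with `<polygon>`. Its stroke #000000 means engrave at S255, F3625. After flipping Y the toolpath is (42.721,127.488) → (52.973,127.488) → (52.973,66.848) → (42.721,66.848) → (42.721,127.488), returning to the start.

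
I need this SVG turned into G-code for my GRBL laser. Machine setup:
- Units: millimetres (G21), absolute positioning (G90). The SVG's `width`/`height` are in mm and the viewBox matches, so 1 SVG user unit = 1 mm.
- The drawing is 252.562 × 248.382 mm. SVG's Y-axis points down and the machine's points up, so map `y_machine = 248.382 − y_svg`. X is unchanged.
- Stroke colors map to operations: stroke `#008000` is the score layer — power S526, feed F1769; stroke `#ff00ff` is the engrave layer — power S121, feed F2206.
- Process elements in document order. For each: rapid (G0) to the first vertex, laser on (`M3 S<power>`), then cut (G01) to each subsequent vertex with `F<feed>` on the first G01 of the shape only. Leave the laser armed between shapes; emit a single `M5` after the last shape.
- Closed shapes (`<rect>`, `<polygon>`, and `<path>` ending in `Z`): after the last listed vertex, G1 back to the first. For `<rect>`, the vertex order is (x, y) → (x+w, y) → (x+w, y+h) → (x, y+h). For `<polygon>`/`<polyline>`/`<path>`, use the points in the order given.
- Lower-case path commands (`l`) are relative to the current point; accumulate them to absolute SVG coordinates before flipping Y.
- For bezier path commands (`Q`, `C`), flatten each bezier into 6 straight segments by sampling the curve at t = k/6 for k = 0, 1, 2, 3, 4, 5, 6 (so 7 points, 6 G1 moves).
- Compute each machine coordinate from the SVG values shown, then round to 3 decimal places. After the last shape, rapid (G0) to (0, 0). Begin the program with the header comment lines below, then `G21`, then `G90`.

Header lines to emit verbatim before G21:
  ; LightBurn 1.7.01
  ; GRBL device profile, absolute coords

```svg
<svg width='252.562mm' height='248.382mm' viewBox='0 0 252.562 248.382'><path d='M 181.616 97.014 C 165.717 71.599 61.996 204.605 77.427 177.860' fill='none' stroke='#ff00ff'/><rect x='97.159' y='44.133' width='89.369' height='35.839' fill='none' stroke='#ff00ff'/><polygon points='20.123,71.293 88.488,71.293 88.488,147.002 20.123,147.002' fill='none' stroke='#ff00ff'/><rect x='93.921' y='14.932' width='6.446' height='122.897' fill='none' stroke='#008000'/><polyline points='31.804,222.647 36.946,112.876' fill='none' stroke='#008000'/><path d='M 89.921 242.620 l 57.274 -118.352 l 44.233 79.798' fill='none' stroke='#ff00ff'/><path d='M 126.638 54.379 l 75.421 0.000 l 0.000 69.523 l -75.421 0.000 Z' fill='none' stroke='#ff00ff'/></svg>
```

Since the viewBox matches the mm dimensions, user units are millimetres directly. The only transform is the Y-flip y_m = 248.382 − y_svg.

Shape 1 is a cubic bezier drawn with `<path>`. Its stroke #ff00ff means engrave at S121, F2206. After flipping Y the toolpath is (181.616,151.368) → (167.306,152.347) → (144.109,135.760) → (117.773,110.446) → (94.048,85.243) → (78.683,68.989) → (77.427,70.522).

Shape 2 is a rectangle drawn with `<rect>`. Its stroke #ff00ff means engrave at S121, F2206. After flipping Y the toolpath is (97.159,204.249) → (186.528,204.249) → (186.528,168.410) → (97.159,168.410) → (97.159,204.249), returning to the start.

Shape 3 is a rectangle drawn with `<polygon>`. Its stroke #ff00ff means engrave at S121, F2206. After flipping Y the toolpath is (20.123,177.089) → (88.488,177.089) → (88.488,101.380) → (20.123,101.380) → (20.123,177.089), returning to the start.

Shape 4 is a rectangle drawn with `<rect>`. Its stroke #008000 means score at S526, F1769. After flipping Y the toolpath is (93.921,233.450) → (100.367,233.450) → (100.367,110.553) → (93.921,110.553) → (93.921,233.450), returning to the start.

Shape 5 is a line segment drawn with `<polyline>`. Its stroke #008000 means score at S526, F1769. After flipping Y the toolpath is (31.804,25.735) → (36.946,135.506).

Shape 6 is a open polyline drawn with `<path>`. Its stroke #ff00ff means engrave at S121, F2206. After flipping Y the toolpath is (89.921,5.762) → (147.195,124.114) → (191.428,44.316).

Shape 7 is a rectangle drawn with `<path>`. Its stroke #ff00ff means engrave at S121, F2206. After flipping Y the toolpath is (126.638,194.003) → (202.059,194.003) → (202.059,124.480) → (126.638,124.480) → (126.638,194.003), returning to the start.

; LightBurn 1.7.01
; GRBL device profile, absolute coords
G21
G90
G0 X181.616 Y151.368
M3 S121
G01 X167.306 Y152.347 F2206
G01 X144.109 Y135.760
G01 X117.773 Y110.446
G01 X94.048 Y85.243
G01 X78.683 Y68.989
G01 X77.427 Y70.522
G0 X97.159 Y204.249
M3 S121
G01 X186.528 Y204.249 F2206
G01 X186.528 Y168.410
G01 X97.159 Y168.410
G01 X97.159 Y204.249
G0 X20.123 Y177.089
M3 S121
G01 X88.488 Y177.089 F2206
G01 X88.488 Y101.380
G01 X20.123 Y101.380
G01 X20.123 Y177.089
G0 X93.921 Y233.450
M3 S526
G01 X100.367 Y233.450 F1769
G01 X100.367 Y110.553
G01 X93.921 Y110.553
G01 X93.921 Y233.450
G0 X31.804 Y25.735
M3 S526
G01 X36.946 Y135.506 F1769
G0 X89.921 Y5.762
M3 S121
G01 X147.195 Y124.114 F2206
G01 X191.428 Y44.316
G0 X126.638 Y194.003
M3 S121
G01 X202.059 Y194.003 F2206
G01 X202.059 Y124.480
G01 X126.638 Y124.480
G01 X126.638 Y194.003
M5
G0 X0.000 Y0.000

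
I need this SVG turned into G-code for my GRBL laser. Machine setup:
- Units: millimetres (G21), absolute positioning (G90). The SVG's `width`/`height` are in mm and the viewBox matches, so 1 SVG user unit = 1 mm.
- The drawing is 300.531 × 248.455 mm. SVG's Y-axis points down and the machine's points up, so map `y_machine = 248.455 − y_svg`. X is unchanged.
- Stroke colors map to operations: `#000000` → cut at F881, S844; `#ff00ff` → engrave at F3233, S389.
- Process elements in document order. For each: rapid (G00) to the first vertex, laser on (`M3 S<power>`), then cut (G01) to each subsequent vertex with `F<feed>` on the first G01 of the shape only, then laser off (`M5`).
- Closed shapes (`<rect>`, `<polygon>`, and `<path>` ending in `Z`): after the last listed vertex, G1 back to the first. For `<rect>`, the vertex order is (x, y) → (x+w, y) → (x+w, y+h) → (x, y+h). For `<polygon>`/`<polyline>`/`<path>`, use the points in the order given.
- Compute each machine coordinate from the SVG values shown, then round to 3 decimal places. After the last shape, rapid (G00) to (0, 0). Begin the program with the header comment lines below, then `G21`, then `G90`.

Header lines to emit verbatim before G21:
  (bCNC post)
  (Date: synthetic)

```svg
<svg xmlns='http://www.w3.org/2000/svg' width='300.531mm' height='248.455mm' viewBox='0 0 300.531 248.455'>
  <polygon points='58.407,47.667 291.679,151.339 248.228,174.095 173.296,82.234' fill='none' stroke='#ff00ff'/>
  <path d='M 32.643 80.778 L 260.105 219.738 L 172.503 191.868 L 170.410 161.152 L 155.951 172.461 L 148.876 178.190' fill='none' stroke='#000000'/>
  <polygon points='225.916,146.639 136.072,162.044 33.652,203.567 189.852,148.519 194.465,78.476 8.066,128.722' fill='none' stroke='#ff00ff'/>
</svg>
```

viewBox `0 0 300.531 248.455` with mm width/height → 1 unit = 1 mm. Flip: y_m = 248.455 − y_svg.

**Shape 1** — `<polygon>` closed polygon, stroke `#ff00ff` → engrave (S389, F3233). Machine vertices: (58.407,200.788) → (291.679,97.116) → (248.228,74.360) → (173.296,166.221) → (58.407,200.788). Closed: final G1 returns to the first vertex.

**Shape 2** — `<path>` open polyline, stroke `#000000` → cut (S844, F881). Machine vertices: (32.643,167.677) → (260.105,28.717) → (172.503,56.587) → (170.410,87.303) → (155.951,75.994) → (148.876,70.265). Open path.

**Shape 3** — `<polygon>` closed polygon, stroke `#ff00ff` → engrave (S389, F3233). Machine vertices: (225.916,101.816) → (136.072,86.411) → (33.652,44.888) → (189.852,99.936) → (194.465,169.979) → (8.066,119.733) → (225.916,101.816). Closed: final G1 returns to the first vertex.

(bCNC post)
(Date: synthetic)
G21
G90
G00 X58.407 Y200.788
M3 S389
G01 X291.679 Y97.116 F3233
G01 X248.228 Y74.360
G01 X173.296 Y166.221
G01 X58.407 Y200.788
M5
G00 X32.643 Y167.677
M3 S844
G01 X260.105 Y28.717 F881
G01 X172.503 Y56.587
G01 X170.410 Y87.303
G01 X155.951 Y75.994
G01 X148.876 Y70.265
M5
G00 X225.916 Y101.816
M3 S389
G01 X136.072 Y86.411 F3233
G01 X33.652 Y44.888
G01 X189.852 Y99.936
G01 X194.465 Y169.979
G01 X8.066 Y119.733
G01 X225.916 Y101.816
M5
G00 X0.000 Y0.000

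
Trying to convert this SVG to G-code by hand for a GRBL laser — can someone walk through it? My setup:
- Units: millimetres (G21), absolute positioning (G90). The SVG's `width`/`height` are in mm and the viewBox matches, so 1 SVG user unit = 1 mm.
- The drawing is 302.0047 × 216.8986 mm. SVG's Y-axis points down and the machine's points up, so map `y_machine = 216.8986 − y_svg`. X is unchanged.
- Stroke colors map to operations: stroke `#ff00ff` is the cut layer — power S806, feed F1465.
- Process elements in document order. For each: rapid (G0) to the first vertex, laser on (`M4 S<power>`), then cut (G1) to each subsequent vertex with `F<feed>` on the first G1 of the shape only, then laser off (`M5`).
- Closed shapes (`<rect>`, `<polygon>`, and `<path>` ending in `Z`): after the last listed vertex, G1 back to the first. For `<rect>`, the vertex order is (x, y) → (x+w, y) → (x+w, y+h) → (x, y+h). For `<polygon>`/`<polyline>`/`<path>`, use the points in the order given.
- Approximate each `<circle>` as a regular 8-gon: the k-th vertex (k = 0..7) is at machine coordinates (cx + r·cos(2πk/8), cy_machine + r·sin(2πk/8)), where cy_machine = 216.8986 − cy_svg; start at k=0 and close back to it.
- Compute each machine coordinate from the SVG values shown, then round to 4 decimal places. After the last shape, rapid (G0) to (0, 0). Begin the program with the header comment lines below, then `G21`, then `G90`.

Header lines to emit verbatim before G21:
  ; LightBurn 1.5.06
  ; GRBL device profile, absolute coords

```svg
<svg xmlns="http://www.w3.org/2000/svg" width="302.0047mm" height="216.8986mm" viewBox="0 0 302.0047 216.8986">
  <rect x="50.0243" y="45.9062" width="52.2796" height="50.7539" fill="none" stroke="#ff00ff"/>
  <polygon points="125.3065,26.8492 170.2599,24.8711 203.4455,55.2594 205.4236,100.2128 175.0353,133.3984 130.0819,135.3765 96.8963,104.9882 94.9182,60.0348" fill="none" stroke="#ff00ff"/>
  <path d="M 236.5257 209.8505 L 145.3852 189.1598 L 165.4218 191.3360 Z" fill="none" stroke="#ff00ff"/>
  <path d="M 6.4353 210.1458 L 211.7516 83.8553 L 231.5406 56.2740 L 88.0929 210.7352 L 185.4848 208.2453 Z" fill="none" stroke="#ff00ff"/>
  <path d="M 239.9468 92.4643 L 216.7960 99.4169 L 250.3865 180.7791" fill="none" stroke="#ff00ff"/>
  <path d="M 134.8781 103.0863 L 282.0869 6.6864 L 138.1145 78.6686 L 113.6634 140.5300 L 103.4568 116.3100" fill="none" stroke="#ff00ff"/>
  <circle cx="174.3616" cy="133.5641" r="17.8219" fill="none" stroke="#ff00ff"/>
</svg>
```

; LightBurn 1.5.06
; GRBL device profile, absolute coords
G21
G90
G0 X50.0243 Y170.9924
M4 S806
G1 X102.3039 Y170.9924 F1465
G1 X102.3039 Y120.2385
G1 X50.0243 Y120.2385
G1 X50.0243 Y170.9924
M5
G0 X125.3065 Y190.0494
M4 S806
G1 X170.2599 Y192.0275 F1465
G1 X203.4455 Y161.6392
G1 X205.4236 Y116.6858
G1 X175.0353 Y83.5002
G1 X130.0819 Y81.5221
G1 X96.8963 Y111.9104
G1 X94.9182 Y156.8638
G1 X125.3065 Y190.0494
M5
G0 X236.5257 Y7.0481
M4 S806
G1 X145.3852 Y27.7388 F1465
G1 X165.4218 Y25.5626
G1 X236.5257 Y7.0481
M5
G0 X6.4353 Y6.7528
M4 S806
G1 X211.7516 Y133.0433 F1465
G1 X231.5406 Y160.6246
G1 X88.0929 Y6.1634
G1 X185.4848 Y8.6533
G1 X6.4353 Y6.7528
M5
G0 X239.9468 Y124.4343
M4 S806
G1 X216.7960 Y117.4817 F1465
G1 X250.3865 Y36.1195
M5
G0 X134.8781 Y113.8123
M4 S806
G1 X282.0869 Y210.2122 F1465
G1 X138.1145 Y138.2300
G1 X113.6634 Y76.3686
G1 X103.4568 Y100.5886
M5
G0 X192.1835 Y83.3345
M4 S806
G1 X186.9636 Y95.9365 F1465
G1 X174.3616 Y101.1564
G1 X161.7596 Y95.9365
G1 X156.5397 Y83.3345
G1 X161.7596 Y70.7325
G1 X174.3616 Y65.5126
G1 X186.9636 Y70.7325
G1 X192.1835 Y83.3345
M5
G0 X0.0000 Y0.0000

Since the viewBox matches the mm dimensions, user units are millimetres directly. The only transform is the Y-flip y_m = 216.8986 − y_svg.

Shape 1 is a rectangle drawn with `<rect>`. Its stroke #ff00ff means cut at S806, F1465. After flipping Y the toolpath is (50.0243,170.9924) → (102.3039,170.9924) → (102.3039,120.2385) → (50.0243,120.2385) → (50.0243,170.9924), returning to the start.

Shape 2 is a regular polygon drawn with `<polygon>`. Its stroke #ff00ff means cut at S806, F1465. After flipping Y the toolpath is (125.3065,190.0494) → (170.2599,192.0275) → (203.4455,161.6392) → (205.4236,116.6858) → (175.0353,83.5002) → (130.0819,81.5221) → (96.8963,111.9104) → (94.9182,156.8638) → (125.3065,190.0494), returning to the start.

Shape 3 is a closed polygon drawn with `<path>`. Its stroke #ff00ff means cut at S806, F1465. After flipping Y the toolpath is (236.5257,7.0481) → (145.3852,27.7388) → (165.4218,25.5626) → (236.5257,7.0481), returning to the start.

Shape 4 is a closed polygon drawn with `<path>`. Its stroke #ff00ff means cut at S806, F1465. After flipping Y the toolpath is (6.4353,6.7528) → (211.7516,133.0433) → (231.5406,160.6246) → (88.0929,6.1634) → (185.4848,8.6533) → (6.4353,6.7528), returning to the start.

Shape 5 is a open polyline drawn with `<path>`. Its stroke #ff00ff means cut at S806, F1465. After flipping Y the toolpath is (239.9468,124.4343) → (216.7960,117.4817) → (250.3865,36.1195).

Shape 6 is a open polyline drawn with `<path>`. Its stroke #ff00ff means cut at S806, F1465. After flipping Y the toolpath is (134.8781,113.8123) → (282.0869,210.2122) → (138.1145,138.2300) → (113.6634,76.3686) → (103.4568,100.5886).

Shape 7 is a circle drawn with `<circle>`. Its stroke #ff00ff means cut at S806, F1465. After flipping Y the toolpath is (192.1835,83.3345) → (186.9636,95.9365) → (174.3616,101.1564) → (161.7596,95.9365) → (156.5397,83.3345) → (161.7596,70.7325) → (174.3616,65.5126) → (186.9636,70.7325) → (192.1835,83.3345), returning to the start.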